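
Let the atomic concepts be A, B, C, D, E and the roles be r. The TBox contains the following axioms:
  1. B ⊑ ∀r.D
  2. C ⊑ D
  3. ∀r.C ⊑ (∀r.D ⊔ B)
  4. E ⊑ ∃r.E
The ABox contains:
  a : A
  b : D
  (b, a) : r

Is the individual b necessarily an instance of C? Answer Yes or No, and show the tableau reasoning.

1. b : C?  L(b) = {D} ∪ {¬C}
   open: L(b) ⊇ {D, ¬B, ¬C, ¬E, ∃r.¬C} (+ ∃-successors) — b ∉ C possible
2. Hence b : C: not entailed.

No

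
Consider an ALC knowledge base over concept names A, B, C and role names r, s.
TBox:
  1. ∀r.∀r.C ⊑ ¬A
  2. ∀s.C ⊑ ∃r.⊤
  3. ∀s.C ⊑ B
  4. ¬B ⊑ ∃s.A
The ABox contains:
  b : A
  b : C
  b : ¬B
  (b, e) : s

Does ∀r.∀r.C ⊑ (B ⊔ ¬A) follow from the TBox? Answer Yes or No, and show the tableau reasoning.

1. ∀r.∀r.C ⊑ (B ⊔ ¬A)  ⇔  (∀r.∀r.C ⊓ (¬B ⊓ A)) unsat w.r.t. T
   all branches close; clash {B, ¬B} at x₀
2. Hence ∀r.∀r.C ⊑ (B ⊔ ¬A): entailed.

Yes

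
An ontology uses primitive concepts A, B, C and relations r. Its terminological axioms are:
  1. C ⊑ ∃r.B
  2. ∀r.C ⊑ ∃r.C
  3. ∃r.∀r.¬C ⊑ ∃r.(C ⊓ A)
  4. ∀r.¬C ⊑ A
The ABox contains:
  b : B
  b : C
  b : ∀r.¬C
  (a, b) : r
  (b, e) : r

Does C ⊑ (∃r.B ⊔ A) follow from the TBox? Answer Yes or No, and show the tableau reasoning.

1. C ⊑ (∃r.B ⊔ A)  ⇔  (C ⊓ (∀r.¬B ⊓ ¬A)) unsat w.r.t. T
   all branches close; clash {A, ¬A} at x₀
2. Hence C ⊑ (∃r.B ⊔ A): entailed.

Yes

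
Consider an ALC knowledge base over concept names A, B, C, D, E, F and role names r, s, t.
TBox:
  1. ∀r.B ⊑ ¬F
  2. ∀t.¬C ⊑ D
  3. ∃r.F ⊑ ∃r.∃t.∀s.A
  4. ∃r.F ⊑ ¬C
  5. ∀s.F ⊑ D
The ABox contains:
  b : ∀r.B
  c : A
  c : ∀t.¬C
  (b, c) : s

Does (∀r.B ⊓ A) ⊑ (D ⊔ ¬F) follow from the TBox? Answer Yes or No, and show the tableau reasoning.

Yes

1. (∀r.B ⊓ A) ⊑ (D ⊔ ¬F)  ⇔  ((∀r.B ⊓ A) ⊓ (¬D ⊓ F)) unsat w.r.t. T
   all branches close; clash {D, ¬D} at x₀
2. Hence (∀r.B ⊓ A) ⊑ (D ⊔ ¬F): entailed.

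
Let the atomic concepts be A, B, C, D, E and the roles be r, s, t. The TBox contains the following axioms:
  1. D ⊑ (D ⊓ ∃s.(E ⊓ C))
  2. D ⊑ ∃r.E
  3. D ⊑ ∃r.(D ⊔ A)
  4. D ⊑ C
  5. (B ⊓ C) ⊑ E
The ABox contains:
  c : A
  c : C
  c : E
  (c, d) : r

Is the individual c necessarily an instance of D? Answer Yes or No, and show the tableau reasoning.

No

1. c : D?  L(c) = {A, C, E} ∪ {¬D}
   open: L(c) ⊇ {A, C, E, ¬D} — c ∉ D possible
2. Hence c : D: not entailed.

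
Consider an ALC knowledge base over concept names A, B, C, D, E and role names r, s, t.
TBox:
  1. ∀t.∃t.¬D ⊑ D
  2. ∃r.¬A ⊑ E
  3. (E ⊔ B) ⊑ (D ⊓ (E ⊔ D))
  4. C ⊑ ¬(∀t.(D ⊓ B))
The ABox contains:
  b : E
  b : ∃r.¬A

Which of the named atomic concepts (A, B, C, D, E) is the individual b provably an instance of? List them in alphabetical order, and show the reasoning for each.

{D, E}

1. b : A?  L(b) = {E, ∃r.¬A} ∪ {¬A}
   open: L(b) ⊇ {D, E, ¬A, ¬C, ∃r.¬A} (+ ∃-successors) — b ∉ A possible
2. b : B?  L(b) = {E, ∃r.¬A} ∪ {¬B}
   open: L(b) ⊇ {D, E, ¬B, ¬C, ∃r.¬A} (+ ∃-successors) — b ∉ B possible
3. b : C?  L(b) = {E, ∃r.¬A} ∪ {¬C}
   open: L(b) ⊇ {D, E, ¬C, ∃r.¬A} (+ ∃-successors) — b ∉ C possible
4. b : D?  L(b) = {E, ∃r.¬A} ∪ {¬D}
   clash {D, ¬D} at b — b ∈ D
5. b : E?  L(b) = {E, ∃r.¬A} ∪ {¬E}
   clash {E, ¬E} at b — b ∈ E
6. Entailed for b: {D, E}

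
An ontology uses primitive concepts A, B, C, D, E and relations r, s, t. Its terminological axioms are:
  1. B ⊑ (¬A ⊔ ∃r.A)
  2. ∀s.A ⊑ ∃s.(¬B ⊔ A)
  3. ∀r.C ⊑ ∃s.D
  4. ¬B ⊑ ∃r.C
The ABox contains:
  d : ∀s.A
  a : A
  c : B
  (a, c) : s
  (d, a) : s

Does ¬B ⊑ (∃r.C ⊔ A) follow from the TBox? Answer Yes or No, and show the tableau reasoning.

1. ¬B ⊑ (∃r.C ⊔ A)  ⇔  (¬B ⊓ (∀r.¬C ⊓ ¬A)) unsat w.r.t. T
   all branches close; clash {C, ¬C} at an ∃-successor
2. Hence ¬B ⊑ (∃r.C ⊔ A): entailed.

Yes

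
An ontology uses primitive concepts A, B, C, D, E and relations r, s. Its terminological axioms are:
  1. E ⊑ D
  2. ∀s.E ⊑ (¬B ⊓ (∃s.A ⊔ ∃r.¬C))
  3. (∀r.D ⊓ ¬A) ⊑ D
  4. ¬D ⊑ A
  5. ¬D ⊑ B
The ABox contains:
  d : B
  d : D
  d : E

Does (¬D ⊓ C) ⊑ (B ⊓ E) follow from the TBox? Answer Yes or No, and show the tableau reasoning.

1. (¬D ⊓ C) ⊑ (B ⊓ E)  ⇔  ((¬D ⊓ C) ⊓ (¬B ⊔ ¬E)) unsat w.r.t. T
   apply at x₀: ¬D⊑A; ¬D⊑B
   open: L(x₀) ⊇ {A, B, C, ¬D, ¬E, …} (+ ∃-successors)
2. Hence (¬D ⊓ C) ⊑ (B ⊓ E): not entailed.

No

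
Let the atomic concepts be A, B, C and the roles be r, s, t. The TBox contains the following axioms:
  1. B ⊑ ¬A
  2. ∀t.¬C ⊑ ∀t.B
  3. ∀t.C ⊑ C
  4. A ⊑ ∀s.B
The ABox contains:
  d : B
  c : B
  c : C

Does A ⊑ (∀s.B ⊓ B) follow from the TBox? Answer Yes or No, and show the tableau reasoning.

1. A ⊑ (∀s.B ⊓ B)  ⇔  (A ⊓ (∃s.¬B ⊔ ¬B)) unsat w.r.t. T
   apply at x₀: A⊑∀s.B
   open: L(x₀) ⊇ {A, ¬B, ∀s.B, ∃t.C, ∃t.¬C} (+ ∃-successors)
2. Hence A ⊑ (∀s.B ⊓ B): not entailed.

No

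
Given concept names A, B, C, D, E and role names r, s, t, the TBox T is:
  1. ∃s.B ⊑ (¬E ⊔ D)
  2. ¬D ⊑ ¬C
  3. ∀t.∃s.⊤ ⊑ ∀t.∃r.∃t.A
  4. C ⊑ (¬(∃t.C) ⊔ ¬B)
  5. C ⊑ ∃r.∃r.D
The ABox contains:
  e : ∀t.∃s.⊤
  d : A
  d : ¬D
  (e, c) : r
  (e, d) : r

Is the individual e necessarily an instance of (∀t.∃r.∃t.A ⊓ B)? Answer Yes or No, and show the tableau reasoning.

1. e : (∀t.∃r.∃t.A ⊓ B)?  L(e) = {∀t.∃s.⊤} ∪ {(∃t.∀r.∀t.¬A ⊔ ¬B)}
   apply at e: ∀t.∃s.⊤⊑∀t.∃r.∃t.A
   open: L(e) ⊇ {D, ¬B, ¬C, ∀s.¬B, ∀t.∃r.∃t.A, …} — e ∉ (∀t.∃r.∃t.A ⊓ B) possible
2. Hence e : (∀t.∃r.∃t.A ⊓ B): not entailed.

No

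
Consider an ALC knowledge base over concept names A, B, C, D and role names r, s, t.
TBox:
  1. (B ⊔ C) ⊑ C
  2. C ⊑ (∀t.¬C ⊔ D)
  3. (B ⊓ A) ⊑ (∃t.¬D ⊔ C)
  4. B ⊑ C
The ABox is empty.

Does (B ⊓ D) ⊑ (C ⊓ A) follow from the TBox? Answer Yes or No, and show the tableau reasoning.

1. (B ⊓ D) ⊑ (C ⊓ A)  ⇔  ((B ⊓ D) ⊓ (¬C ⊔ ¬A)) unsat w.r.t. T
   apply at x₀: B⊑C
   open: L(x₀) ⊇ {B, C, D, ¬A}
2. Hence (B ⊓ D) ⊑ (C ⊓ A): not entailed.

No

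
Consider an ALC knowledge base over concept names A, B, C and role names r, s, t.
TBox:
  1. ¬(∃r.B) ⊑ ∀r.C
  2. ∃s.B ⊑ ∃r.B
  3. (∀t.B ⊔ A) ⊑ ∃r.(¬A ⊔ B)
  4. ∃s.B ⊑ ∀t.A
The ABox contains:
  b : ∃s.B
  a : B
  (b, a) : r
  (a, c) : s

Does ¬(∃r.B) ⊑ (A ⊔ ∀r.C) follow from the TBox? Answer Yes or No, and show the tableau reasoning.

1. ¬(∃r.B) ⊑ (A ⊔ ∀r.C)  ⇔  (∀r.¬B ⊓ (¬A ⊓ ∃r.¬C)) unsat w.r.t. T
   all branches close; clash {B, ¬B} at an ∃-successor
2. Hence ¬(∃r.B) ⊑ (A ⊔ ∀r.C): entailed.

Yes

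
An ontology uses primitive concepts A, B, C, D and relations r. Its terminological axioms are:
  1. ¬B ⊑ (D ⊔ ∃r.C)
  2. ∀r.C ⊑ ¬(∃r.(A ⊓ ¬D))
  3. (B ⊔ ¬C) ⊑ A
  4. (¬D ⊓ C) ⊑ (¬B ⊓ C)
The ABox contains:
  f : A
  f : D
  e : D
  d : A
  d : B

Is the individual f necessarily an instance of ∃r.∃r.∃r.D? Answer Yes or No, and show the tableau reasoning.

1. f : ∃r.∃r.∃r.D?  L(f) = {A, D} ∪ {∀r.∀r.∀r.¬D}
   open: L(f) ⊇ {A, B, D, ∀r.∀r.∀r.¬D, ∃r.¬C} (+ ∃-successors) — f ∉ ∃r.∃r.∃r.D possible
2. Hence f : ∃r.∃r.∃r.D: not entailed.

No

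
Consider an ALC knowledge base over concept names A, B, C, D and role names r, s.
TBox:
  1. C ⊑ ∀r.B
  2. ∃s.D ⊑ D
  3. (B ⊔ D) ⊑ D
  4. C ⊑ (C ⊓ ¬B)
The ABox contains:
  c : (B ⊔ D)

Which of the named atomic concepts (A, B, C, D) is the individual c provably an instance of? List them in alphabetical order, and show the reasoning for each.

{D}

1. c : A?  L(c) = {(B ⊔ D)} ∪ {¬A}
   apply at c: (B ⊔ D)⊑D
   open: L(c) ⊇ {B, D, ¬A, ¬C} — c ∉ A possible
2. c : B?  L(c) = {(B ⊔ D)} ∪ {¬B}
   apply at c: (B ⊔ D)⊑D
   open: L(c) ⊇ {D, ¬B, ¬C} — c ∉ B possible
3. c : C?  L(c) = {(B ⊔ D)} ∪ {¬C}
   apply at c: (B ⊔ D)⊑D
   open: L(c) ⊇ {B, D, ¬C} — c ∉ C possible
4. c : D?  L(c) = {(B ⊔ D)} ∪ {¬D}
   clash {D, ¬D} at c — c ∈ D
5. Entailed for c: {D}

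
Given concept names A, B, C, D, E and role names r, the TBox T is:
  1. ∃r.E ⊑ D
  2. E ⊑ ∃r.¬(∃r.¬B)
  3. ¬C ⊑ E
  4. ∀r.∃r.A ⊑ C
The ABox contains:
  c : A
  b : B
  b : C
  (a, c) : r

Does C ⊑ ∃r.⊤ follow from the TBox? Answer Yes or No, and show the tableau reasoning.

1. C ⊑ ∃r.⊤  ⇔  (C ⊓ ∀r.⊥) unsat w.r.t. T
   open: L(x₀) ⊇ {C, ¬E, ∀r.¬E, ∀r.⊥}
2. Hence C ⊑ ∃r.⊤: not entailed.

No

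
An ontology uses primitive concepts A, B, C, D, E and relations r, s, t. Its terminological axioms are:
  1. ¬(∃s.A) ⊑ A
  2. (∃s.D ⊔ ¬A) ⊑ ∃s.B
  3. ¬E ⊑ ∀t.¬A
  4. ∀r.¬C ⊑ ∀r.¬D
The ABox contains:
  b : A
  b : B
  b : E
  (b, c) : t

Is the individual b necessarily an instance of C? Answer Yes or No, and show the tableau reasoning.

No

1. b : C?  L(b) = {A, B, E} ∪ {¬C}
   open: L(b) ⊇ {A, B, E, ¬C, ∀s.¬D, …} (+ ∃-successors) — b ∉ C possible
2. Hence b : C: not entailed.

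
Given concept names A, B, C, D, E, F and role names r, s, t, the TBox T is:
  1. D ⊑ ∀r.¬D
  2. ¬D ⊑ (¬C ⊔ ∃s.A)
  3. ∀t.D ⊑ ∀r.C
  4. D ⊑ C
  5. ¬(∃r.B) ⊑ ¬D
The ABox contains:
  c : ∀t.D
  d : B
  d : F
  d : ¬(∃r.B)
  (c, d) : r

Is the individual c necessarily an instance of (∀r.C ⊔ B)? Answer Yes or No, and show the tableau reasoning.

Yes

1. c : (∀r.C ⊔ B)?  L(c) = {∀t.D} ∪ {(∃r.¬C ⊓ ¬B)}
   clash {C, ¬C} at an ∃-successor — c ∈ (∀r.C ⊔ B)
2. Hence c : (∀r.C ⊔ B): entailed.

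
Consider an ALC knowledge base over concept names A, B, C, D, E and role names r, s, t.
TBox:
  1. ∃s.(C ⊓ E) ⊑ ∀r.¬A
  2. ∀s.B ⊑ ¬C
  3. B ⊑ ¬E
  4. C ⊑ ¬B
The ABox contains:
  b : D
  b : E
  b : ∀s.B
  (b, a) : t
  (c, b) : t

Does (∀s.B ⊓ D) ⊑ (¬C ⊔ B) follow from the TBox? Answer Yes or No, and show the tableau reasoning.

1. (∀s.B ⊓ D) ⊑ (¬C ⊔ B)  ⇔  ((∀s.B ⊓ D) ⊓ (C ⊓ ¬B)) unsat w.r.t. T
   all branches close; clash {C, ¬C} at x₀
2. Hence (∀s.B ⊓ D) ⊑ (¬C ⊔ B): entailed.

Yes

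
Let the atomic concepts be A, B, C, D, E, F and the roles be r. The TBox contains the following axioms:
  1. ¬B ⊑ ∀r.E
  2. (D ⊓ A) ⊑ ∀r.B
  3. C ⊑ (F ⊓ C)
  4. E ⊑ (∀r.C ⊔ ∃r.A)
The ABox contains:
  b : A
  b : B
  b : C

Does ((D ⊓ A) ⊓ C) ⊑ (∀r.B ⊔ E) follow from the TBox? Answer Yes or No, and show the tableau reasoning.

Yes

1. ((D ⊓ A) ⊓ C) ⊑ (∀r.B ⊔ E)  ⇔  (((D ⊓ A) ⊓ C) ⊓ (∃r.¬B ⊓ ¬E)) unsat w.r.t. T
   all branches close; clash {B, ¬B} at an ∃-successor
2. Hence ((D ⊓ A) ⊓ C) ⊑ (∀r.B ⊔ E): entailed.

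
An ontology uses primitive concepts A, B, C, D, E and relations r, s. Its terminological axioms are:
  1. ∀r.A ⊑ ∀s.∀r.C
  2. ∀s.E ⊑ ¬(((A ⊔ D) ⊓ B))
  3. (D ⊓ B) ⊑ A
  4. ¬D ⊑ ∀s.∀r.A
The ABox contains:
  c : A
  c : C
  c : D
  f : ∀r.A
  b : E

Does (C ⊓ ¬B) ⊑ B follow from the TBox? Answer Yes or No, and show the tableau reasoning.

1. (C ⊓ ¬B) ⊑ B  ⇔  ((C ⊓ ¬B) ⊓ ¬B) unsat w.r.t. T
   open: L(x₀) ⊇ {C, D, ¬B, ∃r.¬A, ∃s.¬E} (+ ∃-successors)
2. Hence (C ⊓ ¬B) ⊑ B: not entailed.

No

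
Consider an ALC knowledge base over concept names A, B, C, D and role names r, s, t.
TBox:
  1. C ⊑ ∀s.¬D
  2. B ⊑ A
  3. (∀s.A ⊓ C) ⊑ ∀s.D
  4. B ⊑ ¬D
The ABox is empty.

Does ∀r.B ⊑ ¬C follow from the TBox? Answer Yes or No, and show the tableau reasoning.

1. ∀r.B ⊑ ¬C  ⇔  (∀r.B ⊓ C) unsat w.r.t. T
   apply at x₀: C⊑∀s.¬D
   open: L(x₀) ⊇ {C, ¬B, ∀r.B, ∀s.¬D, ∃s.¬A} (+ ∃-successors)
2. Hence ∀r.B ⊑ ¬C: not entailed.

No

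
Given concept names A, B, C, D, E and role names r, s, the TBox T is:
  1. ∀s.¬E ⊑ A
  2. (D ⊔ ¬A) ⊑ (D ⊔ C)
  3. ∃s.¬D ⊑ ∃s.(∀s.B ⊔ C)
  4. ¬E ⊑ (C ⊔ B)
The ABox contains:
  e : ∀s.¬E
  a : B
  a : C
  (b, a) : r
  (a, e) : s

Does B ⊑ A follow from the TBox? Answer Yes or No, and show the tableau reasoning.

No

1. B ⊑ A  ⇔  (B ⊓ ¬A) unsat w.r.t. T
   open: L(x₀) ⊇ {B, D, E, ¬A, ∀s.D, …} (+ ∃-successors)
2. Hence B ⊑ A: not entailed.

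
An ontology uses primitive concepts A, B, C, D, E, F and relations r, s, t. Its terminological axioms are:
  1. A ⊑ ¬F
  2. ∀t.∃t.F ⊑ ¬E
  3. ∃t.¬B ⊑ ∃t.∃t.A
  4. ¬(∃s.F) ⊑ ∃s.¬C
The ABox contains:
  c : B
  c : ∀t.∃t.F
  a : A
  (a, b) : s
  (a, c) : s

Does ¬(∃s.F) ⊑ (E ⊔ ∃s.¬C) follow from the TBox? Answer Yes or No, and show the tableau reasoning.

Yes

1. ¬(∃s.F) ⊑ (E ⊔ ∃s.¬C)  ⇔  (∀s.¬F ⊓ (¬E ⊓ ∀s.C)) unsat w.r.t. T
   all branches close; clash {C, ¬C} at an ∃-successor
2. Hence ¬(∃s.F) ⊑ (E ⊔ ∃s.¬C): entailed.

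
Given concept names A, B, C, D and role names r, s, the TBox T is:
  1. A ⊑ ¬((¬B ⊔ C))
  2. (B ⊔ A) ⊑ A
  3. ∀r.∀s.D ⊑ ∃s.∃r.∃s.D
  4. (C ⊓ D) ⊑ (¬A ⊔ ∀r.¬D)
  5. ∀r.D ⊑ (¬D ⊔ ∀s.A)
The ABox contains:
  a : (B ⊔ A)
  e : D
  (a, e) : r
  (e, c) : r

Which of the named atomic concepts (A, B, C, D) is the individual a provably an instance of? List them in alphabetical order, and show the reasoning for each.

{A, B}

1. a : A?  L(a) = {(B ⊔ A)} ∪ {¬A}
   clash {A, ¬A} at a — a ∈ A
2. a : B?  L(a) = {(B ⊔ A)} ∪ {¬B}
   clash {B, ¬B} at a — a ∈ B
3. a : C?  L(a) = {(B ⊔ A)} ∪ {¬C}
   apply at a: (B ⊔ A)⊑A
   open: L(a) ⊇ {A, B, ¬C, ∃r.¬D, ∃r.∃s.¬D} (+ ∃-successors) — a ∉ C possible
4. a : D?  L(a) = {(B ⊔ A)} ∪ {¬D}
   apply at a: (B ⊔ A)⊑A
   open: L(a) ⊇ {A, B, ¬C, ¬D, ∃r.¬D, …} (+ ∃-successors) — a ∉ D possible
5. Entailed for a: {A, B}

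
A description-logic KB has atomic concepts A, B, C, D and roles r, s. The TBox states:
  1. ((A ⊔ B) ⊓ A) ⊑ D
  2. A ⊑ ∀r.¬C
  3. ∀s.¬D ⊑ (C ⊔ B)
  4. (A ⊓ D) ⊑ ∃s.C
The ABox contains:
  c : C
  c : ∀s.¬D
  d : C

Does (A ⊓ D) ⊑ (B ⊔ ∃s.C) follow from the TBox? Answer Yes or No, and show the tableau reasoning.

Yes

1. (A ⊓ D) ⊑ (B ⊔ ∃s.C)  ⇔  ((A ⊓ D) ⊓ (¬B ⊓ ∀s.¬C)) unsat w.r.t. T
   all branches close; clash {B, ¬B} at x₀
2. Hence (A ⊓ D) ⊑ (B ⊔ ∃s.C): entailed.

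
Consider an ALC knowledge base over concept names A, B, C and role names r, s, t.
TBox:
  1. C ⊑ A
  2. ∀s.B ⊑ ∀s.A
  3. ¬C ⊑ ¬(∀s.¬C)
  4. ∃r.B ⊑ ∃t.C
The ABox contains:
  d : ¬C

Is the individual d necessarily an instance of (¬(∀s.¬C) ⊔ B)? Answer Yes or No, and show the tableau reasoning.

Yes

1. d : (¬(∀s.¬C) ⊔ B)?  L(d) = {¬C} ∪ {(∀s.¬C ⊓ ¬B)}
   clash {C, ¬C} at an ∃-successor — d ∈ (¬(∀s.¬C) ⊔ B)
2. Hence d : (¬(∀s.¬C) ⊔ B): entailed.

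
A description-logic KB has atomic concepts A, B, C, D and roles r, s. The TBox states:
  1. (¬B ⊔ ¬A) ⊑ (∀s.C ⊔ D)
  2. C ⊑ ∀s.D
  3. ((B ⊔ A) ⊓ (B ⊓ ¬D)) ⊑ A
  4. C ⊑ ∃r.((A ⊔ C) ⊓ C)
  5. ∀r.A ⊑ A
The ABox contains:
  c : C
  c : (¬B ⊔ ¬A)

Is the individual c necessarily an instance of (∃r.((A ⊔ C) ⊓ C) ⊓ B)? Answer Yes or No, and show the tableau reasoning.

No

1. c : (∃r.((A ⊔ C) ⊓ C) ⊓ B)?  L(c) = {C, (¬B ⊔ ¬A)} ∪ {(∀r.((¬A ⊓ ¬C) ⊔ ¬C) ⊔ ¬B)}
   apply at c: (¬B ⊔ ¬A)⊑(∀s.C ⊔ D); C⊑∀s.D; C⊑∃r.((A ⊔ C) ⊓ C)
   open: L(c) ⊇ {C, ¬A, ¬B, ∀s.C, ∀s.D, …} (+ ∃-successors) — c ∉ (∃r.((A ⊔ C) ⊓ C) ⊓ B) possible
2. Hence c : (∃r.((A ⊔ C) ⊓ C) ⊓ B): not entailed.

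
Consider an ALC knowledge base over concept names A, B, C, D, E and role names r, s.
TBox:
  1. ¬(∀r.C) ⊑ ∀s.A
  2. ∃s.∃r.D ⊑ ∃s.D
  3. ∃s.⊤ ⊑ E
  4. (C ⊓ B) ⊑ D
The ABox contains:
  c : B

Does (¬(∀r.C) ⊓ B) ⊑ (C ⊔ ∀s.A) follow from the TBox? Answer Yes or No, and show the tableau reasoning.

Yes

1. (¬(∀r.C) ⊓ B) ⊑ (C ⊔ ∀s.A)  ⇔  ((∃r.¬C ⊓ B) ⊓ (¬C ⊓ ∃s.¬A)) unsat w.r.t. T
   all branches close; clash {A, ¬A} at an ∃-successor
2. Hence (¬(∀r.C) ⊓ B) ⊑ (C ⊔ ∀s.A): entailed.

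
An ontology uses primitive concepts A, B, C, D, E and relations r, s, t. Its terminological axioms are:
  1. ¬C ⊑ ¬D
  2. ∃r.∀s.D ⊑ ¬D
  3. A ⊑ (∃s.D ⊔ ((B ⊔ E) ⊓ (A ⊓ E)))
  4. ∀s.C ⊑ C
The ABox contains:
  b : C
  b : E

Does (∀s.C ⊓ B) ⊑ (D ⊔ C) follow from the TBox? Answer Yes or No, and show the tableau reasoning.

1. (∀s.C ⊓ B) ⊑ (D ⊔ C)  ⇔  ((∀s.C ⊓ B) ⊓ (¬D ⊓ ¬C)) unsat w.r.t. T
   all branches close; clash {C, ¬C} at x₀
2. Hence (∀s.C ⊓ B) ⊑ (D ⊔ C): entailed.

Yes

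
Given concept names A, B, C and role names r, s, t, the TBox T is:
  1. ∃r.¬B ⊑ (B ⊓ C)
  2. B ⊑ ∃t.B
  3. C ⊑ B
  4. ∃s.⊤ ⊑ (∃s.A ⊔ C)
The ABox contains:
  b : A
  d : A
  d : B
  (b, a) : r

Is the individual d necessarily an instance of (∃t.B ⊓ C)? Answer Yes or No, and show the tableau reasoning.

No

1. d : (∃t.B ⊓ C)?  L(d) = {A, B} ∪ {(∀t.¬B ⊔ ¬C)}
   apply at d: B⊑∃t.B
   open: L(d) ⊇ {A, B, ¬C, ∀r.B, ∀s.⊥, …} (+ ∃-successors) — d ∉ (∃t.B ⊓ C) possible
2. Hence d : (∃t.B ⊓ C): not entailed.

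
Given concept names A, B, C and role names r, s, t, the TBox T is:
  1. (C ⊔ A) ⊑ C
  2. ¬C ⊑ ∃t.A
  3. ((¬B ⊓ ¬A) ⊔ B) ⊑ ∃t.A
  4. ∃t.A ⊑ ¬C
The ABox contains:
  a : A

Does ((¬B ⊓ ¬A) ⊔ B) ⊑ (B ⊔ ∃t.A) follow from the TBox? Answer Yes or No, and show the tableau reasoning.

1. ((¬B ⊓ ¬A) ⊔ B) ⊑ (B ⊔ ∃t.A)  ⇔  (((¬B ⊓ ¬A) ⊔ B) ⊓ (¬B ⊓ ∀t.¬A)) unsat w.r.t. T
   all branches close; clash {B, ¬B} at x₀
2. Hence ((¬B ⊓ ¬A) ⊔ B) ⊑ (B ⊔ ∃t.A): entailed.

Yes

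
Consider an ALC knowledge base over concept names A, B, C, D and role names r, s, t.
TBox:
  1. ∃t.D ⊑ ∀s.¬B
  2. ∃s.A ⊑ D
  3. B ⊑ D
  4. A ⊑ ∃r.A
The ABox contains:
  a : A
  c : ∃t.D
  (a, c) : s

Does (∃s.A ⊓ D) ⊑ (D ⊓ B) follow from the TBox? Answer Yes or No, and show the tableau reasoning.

No

1. (∃s.A ⊓ D) ⊑ (D ⊓ B)  ⇔  ((∃s.A ⊓ D) ⊓ (¬D ⊔ ¬B)) unsat w.r.t. T
   open: L(x₀) ⊇ {D, ¬A, ¬B, ∀t.¬D, ∃s.A} (+ ∃-successors)
2. Hence (∃s.A ⊓ D) ⊑ (D ⊓ B): not entailed.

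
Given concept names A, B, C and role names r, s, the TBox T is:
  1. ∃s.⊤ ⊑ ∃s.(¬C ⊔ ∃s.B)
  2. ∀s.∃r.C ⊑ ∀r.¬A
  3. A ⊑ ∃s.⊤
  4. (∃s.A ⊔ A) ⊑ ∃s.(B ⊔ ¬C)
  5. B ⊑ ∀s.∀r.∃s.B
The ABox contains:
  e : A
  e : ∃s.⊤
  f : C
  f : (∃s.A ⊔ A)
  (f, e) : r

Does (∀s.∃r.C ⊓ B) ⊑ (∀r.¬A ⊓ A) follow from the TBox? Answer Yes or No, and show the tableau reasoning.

No

1. (∀s.∃r.C ⊓ B) ⊑ (∀r.¬A ⊓ A)  ⇔  ((∀s.∃r.C ⊓ B) ⊓ (∃r.A ⊔ ¬A)) unsat w.r.t. T
   apply at x₀: ∀s.∃r.C⊑∀r.¬A; B⊑∀s.∀r.∃s.B
   open: L(x₀) ⊇ {B, ¬A, ∀r.¬A, ∀s.¬A, ∀s.∀r.∃s.B, …}
2. Hence (∀s.∃r.C ⊓ B) ⊑ (∀r.¬A ⊓ A): not entailed.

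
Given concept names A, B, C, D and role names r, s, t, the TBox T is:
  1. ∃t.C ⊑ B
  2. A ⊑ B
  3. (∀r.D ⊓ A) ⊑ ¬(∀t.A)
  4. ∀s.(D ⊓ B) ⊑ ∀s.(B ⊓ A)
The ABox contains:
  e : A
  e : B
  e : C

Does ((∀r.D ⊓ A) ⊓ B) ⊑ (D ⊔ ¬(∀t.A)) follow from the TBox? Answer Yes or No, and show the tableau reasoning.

1. ((∀r.D ⊓ A) ⊓ B) ⊑ (D ⊔ ¬(∀t.A))  ⇔  (((∀r.D ⊓ A) ⊓ B) ⊓ (¬D ⊓ ∀t.A)) unsat w.r.t. T
   all branches close; clash {A, ¬A} at an ∃-successor
2. Hence ((∀r.D ⊓ A) ⊓ B) ⊑ (D ⊔ ¬(∀t.A)): entailed.

Yes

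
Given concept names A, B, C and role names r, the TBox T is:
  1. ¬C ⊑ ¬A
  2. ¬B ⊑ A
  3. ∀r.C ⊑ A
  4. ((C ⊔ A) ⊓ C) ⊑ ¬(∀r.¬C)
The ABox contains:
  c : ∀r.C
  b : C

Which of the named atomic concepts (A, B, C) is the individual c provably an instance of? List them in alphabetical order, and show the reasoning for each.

1. c : A?  L(c) = {∀r.C} ∪ {¬A}
   clash {A, ¬A} at c — c ∈ A
2. c : B?  L(c) = {∀r.C} ∪ {¬B}
   apply at c: ¬B⊑A; ∀r.C⊑A
   open: L(c) ⊇ {A, C, ¬B, ∀r.C, ∃r.C} (+ ∃-successors) — c ∉ B possible
3. c : C?  L(c) = {∀r.C} ∪ {¬C}
   clash {A, ¬A} at c — c ∈ C
4. Entailed for c: {A, C}

{A, C}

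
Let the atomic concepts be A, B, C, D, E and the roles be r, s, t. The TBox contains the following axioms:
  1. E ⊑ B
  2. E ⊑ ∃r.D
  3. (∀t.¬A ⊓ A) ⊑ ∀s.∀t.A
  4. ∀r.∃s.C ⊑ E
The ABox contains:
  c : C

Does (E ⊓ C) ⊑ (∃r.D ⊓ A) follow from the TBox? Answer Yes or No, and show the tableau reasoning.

No

1. (E ⊓ C) ⊑ (∃r.D ⊓ A)  ⇔  ((E ⊓ C) ⊓ (∀r.¬D ⊔ ¬A)) unsat w.r.t. T
   apply at x₀: E⊑B; E⊑∃r.D
   open: L(x₀) ⊇ {B, C, E, ¬A, ∃r.D, …} (+ ∃-successors)
2. Hence (E ⊓ C) ⊑ (∃r.D ⊓ A): not entailed.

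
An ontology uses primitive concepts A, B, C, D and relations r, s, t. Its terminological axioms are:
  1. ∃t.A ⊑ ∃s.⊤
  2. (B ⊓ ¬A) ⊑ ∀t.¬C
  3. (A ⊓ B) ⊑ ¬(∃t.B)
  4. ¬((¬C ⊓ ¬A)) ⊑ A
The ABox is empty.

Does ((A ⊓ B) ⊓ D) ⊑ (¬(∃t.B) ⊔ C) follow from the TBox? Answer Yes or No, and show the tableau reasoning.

Yes

1. ((A ⊓ B) ⊓ D) ⊑ (¬(∃t.B) ⊔ C)  ⇔  (((A ⊓ B) ⊓ D) ⊓ (∃t.B ⊓ ¬C)) unsat w.r.t. T
   all branches close; clash {B, ¬B} at an ∃-successor
2. Hence ((A ⊓ B) ⊓ D) ⊑ (¬(∃t.B) ⊔ C): entailed.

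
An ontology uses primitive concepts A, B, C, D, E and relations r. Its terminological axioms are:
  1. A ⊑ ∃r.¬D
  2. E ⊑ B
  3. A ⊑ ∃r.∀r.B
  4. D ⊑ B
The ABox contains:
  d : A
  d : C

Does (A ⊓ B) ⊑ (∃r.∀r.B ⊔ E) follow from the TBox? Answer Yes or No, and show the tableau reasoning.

Yes

1. (A ⊓ B) ⊑ (∃r.∀r.B ⊔ E)  ⇔  ((A ⊓ B) ⊓ (∀r.∃r.¬B ⊓ ¬E)) unsat w.r.t. T
   all branches close; clash {B, ¬B} at an ∃-successor
2. Hence (A ⊓ B) ⊑ (∃r.∀r.B ⊔ E): entailed.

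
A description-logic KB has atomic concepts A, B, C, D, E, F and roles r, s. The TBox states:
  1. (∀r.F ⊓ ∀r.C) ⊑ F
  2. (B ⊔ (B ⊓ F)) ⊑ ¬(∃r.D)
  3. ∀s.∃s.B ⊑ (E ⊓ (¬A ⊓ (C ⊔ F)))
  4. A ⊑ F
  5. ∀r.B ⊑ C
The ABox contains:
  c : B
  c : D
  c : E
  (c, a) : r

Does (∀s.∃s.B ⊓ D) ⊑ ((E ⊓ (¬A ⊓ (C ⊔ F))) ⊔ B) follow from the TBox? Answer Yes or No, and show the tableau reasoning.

Yes

1. (∀s.∃s.B ⊓ D) ⊑ ((E ⊓ (¬A ⊓ (C ⊔ F))) ⊔ B)  ⇔  ((∀s.∃s.B ⊓ D) ⊓ ((¬E ⊔ (A ⊔ (¬C ⊓ ¬F))) ⊓ ¬B)) unsat w.r.t. T
   all branches close; clash {C, ¬C} at x₀
2. Hence (∀s.∃s.B ⊓ D) ⊑ ((E ⊓ (¬A ⊓ (C ⊔ F))) ⊔ B): entailed.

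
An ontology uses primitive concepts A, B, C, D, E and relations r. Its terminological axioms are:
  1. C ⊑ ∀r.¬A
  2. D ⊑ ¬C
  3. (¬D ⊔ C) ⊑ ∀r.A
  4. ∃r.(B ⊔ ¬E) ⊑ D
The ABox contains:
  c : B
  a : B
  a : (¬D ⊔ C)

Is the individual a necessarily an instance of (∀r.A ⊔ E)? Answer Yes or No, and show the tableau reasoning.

1. a : (∀r.A ⊔ E)?  L(a) = {B, (¬D ⊔ C)} ∪ {(∃r.¬A ⊓ ¬E)}
   clash {C, ¬C} at a — a ∈ (∀r.A ⊔ E)
2. Hence a : (∀r.A ⊔ E): entailed.

Yes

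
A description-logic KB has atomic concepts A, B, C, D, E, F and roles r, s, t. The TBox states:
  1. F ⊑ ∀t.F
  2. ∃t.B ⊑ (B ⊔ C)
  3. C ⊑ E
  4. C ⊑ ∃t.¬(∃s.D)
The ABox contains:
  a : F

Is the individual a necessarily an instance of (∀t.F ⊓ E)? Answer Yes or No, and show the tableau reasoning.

No

1. a : (∀t.F ⊓ E)?  L(a) = {F} ∪ {(∃t.¬F ⊔ ¬E)}
   apply at a: F⊑∀t.F
   open: L(a) ⊇ {F, ¬C, ¬E, ∀t.F, ∀t.¬B} — a ∉ (∀t.F ⊓ E) possible
2. Hence a : (∀t.F ⊓ E): not entailed.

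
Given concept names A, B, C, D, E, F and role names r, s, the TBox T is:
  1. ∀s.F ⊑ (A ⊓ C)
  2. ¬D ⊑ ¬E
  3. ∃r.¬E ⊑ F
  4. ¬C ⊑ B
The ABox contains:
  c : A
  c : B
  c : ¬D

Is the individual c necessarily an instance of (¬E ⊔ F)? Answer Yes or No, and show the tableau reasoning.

Yes

1. c : (¬E ⊔ F)?  L(c) = {A, B, ¬D} ∪ {(E ⊓ ¬F)}
   clash {E, ¬E} at c — c ∈ (¬E ⊔ F)
2. Hence c : (¬E ⊔ F): entailed.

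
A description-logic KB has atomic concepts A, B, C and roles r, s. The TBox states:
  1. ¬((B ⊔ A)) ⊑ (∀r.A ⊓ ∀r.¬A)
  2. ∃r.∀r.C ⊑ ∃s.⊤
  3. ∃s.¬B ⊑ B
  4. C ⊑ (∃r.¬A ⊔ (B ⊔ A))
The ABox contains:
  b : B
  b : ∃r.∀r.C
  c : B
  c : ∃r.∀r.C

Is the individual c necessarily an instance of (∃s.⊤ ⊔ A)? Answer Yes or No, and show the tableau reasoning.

1. c : (∃s.⊤ ⊔ A)?  L(c) = {B, ∃r.∀r.C} ∪ {(∀s.⊥ ⊓ ¬A)}
   clash {A, ¬A} at an ∃-successor — c ∈ (∃s.⊤ ⊔ A)
2. Hence c : (∃s.⊤ ⊔ A): entailed.

Yes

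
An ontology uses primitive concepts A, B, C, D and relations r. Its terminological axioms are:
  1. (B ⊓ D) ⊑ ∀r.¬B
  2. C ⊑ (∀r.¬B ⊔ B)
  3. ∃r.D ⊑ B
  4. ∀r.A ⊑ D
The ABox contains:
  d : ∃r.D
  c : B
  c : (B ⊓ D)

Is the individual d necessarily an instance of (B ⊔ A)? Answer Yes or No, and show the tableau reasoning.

Yes

1. d : (B ⊔ A)?  L(d) = {∃r.D} ∪ {(¬B ⊓ ¬A)}
   clash {B, ¬B} at d — d ∈ (B ⊔ A)
2. Hence d : (B ⊔ A): entailed.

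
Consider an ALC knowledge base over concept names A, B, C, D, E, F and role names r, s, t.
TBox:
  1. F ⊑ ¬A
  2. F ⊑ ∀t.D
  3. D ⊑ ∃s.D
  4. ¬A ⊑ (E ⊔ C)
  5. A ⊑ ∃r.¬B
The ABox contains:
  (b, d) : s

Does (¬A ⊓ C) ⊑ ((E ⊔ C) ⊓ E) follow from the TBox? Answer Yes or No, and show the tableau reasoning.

No

1. (¬A ⊓ C) ⊑ ((E ⊔ C) ⊓ E)  ⇔  ((¬A ⊓ C) ⊓ ((¬E ⊓ ¬C) ⊔ ¬E)) unsat w.r.t. T
   apply at x₀: ¬A⊑(E ⊔ C)
   open: L(x₀) ⊇ {C, ¬A, ¬D, ¬E, ¬F}
2. Hence (¬A ⊓ C) ⊑ ((E ⊔ C) ⊓ E): not entailed.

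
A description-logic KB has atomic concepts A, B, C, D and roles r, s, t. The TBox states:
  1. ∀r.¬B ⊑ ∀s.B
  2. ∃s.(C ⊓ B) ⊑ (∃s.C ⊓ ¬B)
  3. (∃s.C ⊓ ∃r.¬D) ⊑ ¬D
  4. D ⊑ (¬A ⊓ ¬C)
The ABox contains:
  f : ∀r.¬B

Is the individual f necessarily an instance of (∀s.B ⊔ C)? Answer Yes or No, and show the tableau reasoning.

1. f : (∀s.B ⊔ C)?  L(f) = {∀r.¬B} ∪ {(∃s.¬B ⊓ ¬C)}
   clash {B, ¬B} at an ∃-successor — f ∈ (∀s.B ⊔ C)
2. Hence f : (∀s.B ⊔ C): entailed.

Yes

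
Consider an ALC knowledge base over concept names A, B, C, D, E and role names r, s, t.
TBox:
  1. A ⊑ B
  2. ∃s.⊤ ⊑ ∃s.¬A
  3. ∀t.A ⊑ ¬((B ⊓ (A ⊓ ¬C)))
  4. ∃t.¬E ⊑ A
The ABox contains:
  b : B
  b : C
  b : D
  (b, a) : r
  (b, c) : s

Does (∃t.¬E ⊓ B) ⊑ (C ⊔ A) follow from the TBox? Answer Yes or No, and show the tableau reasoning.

Yes

1. (∃t.¬E ⊓ B) ⊑ (C ⊔ A)  ⇔  ((∃t.¬E ⊓ B) ⊓ (¬C ⊓ ¬A)) unsat w.r.t. T
   all branches close; clash {A, ¬A} at x₀
2. Hence (∃t.¬E ⊓ B) ⊑ (C ⊔ A): entailed.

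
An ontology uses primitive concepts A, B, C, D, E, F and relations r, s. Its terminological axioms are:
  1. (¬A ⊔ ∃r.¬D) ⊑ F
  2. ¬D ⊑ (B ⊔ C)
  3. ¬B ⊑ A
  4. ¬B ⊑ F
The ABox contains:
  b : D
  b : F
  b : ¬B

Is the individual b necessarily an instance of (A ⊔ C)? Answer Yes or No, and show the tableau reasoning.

Yes

1. b : (A ⊔ C)?  L(b) = {D, F, ¬B} ∪ {(¬A ⊓ ¬C)}
   clash {A, ¬A} at b — b ∈ (A ⊔ C)
2. Hence b : (A ⊔ C): entailed.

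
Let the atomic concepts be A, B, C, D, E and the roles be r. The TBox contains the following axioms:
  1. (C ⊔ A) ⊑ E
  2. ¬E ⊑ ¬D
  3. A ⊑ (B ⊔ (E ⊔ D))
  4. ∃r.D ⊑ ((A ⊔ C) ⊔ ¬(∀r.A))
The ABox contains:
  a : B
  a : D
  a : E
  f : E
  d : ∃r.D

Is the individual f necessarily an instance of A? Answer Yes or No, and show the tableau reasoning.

No

1. f : A?  L(f) = {E} ∪ {¬A}
   open: L(f) ⊇ {E, ¬A, ∀r.¬D} — f ∉ A possible
2. Hence f : A: not entailed.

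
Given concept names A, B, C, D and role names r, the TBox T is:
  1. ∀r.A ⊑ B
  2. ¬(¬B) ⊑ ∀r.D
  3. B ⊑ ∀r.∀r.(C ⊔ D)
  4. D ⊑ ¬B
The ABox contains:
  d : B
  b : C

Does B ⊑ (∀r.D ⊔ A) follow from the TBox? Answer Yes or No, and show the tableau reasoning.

Yes

1. B ⊑ (∀r.D ⊔ A)  ⇔  (B ⊓ (∃r.¬D ⊓ ¬A)) unsat w.r.t. T
   all branches close; clash {B, ¬B} at x₀
2. Hence B ⊑ (∀r.D ⊔ A): entailed.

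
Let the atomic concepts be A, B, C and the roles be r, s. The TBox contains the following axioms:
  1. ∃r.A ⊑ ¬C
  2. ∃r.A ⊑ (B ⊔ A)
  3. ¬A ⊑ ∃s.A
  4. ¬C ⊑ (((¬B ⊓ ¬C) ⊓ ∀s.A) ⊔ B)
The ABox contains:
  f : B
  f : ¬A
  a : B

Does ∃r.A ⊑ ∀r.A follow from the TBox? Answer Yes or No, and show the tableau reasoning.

1. ∃r.A ⊑ ∀r.A  ⇔  (∃r.A ⊓ ∃r.¬A) unsat w.r.t. T
   apply at x₀: ∃r.A⊑¬C; ∃r.A⊑(B ⊔ A)
   open: L(x₀) ⊇ {A, ¬B, ¬C, ∀s.A, ∃r.A, …} (+ ∃-successors)
2. Hence ∃r.A ⊑ ∀r.A: not entailed.

No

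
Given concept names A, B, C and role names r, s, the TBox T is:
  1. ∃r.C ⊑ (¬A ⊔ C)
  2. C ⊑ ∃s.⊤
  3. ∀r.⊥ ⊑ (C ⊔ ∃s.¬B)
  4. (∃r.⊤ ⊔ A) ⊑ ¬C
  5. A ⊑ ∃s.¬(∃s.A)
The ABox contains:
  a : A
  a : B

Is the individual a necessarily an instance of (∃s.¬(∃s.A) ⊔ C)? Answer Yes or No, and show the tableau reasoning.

Yes

1. a : (∃s.¬(∃s.A) ⊔ C)?  L(a) = {A, B} ∪ {(∀s.∃s.A ⊓ ¬C)}
   clash {C, ¬C} at a — a ∈ (∃s.¬(∃s.A) ⊔ C)
2. Hence a : (∃s.¬(∃s.A) ⊔ C): entailed.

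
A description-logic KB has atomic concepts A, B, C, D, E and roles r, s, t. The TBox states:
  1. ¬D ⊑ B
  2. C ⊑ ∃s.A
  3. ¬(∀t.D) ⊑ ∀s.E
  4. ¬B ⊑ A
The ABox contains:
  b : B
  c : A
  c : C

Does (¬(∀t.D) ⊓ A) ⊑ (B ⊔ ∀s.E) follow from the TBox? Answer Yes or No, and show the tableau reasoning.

1. (¬(∀t.D) ⊓ A) ⊑ (B ⊔ ∀s.E)  ⇔  ((∃t.¬D ⊓ A) ⊓ (¬B ⊓ ∃s.¬E)) unsat w.r.t. T
   all branches close; clash {B, ¬B} at x₀
2. Hence (¬(∀t.D) ⊓ A) ⊑ (B ⊔ ∀s.E): entailed.

Yes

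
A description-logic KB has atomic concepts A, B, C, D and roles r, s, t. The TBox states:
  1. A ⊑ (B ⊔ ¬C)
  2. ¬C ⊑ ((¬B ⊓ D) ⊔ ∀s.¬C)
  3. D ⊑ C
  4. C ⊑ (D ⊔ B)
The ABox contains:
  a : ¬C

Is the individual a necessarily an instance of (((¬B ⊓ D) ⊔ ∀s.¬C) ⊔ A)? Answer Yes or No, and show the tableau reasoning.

1. a : (((¬B ⊓ D) ⊔ ∀s.¬C) ⊔ A)?  L(a) = {¬C} ∪ {(((B ⊔ ¬D) ⊓ ∃s.C) ⊓ ¬A)}
   clash {C, ¬C} at an ∃-successor — a ∈ (((¬B ⊓ D) ⊔ ∀s.¬C) ⊔ A)
2. Hence a : (((¬B ⊓ D) ⊔ ∀s.¬C) ⊔ A): entailed.

Yes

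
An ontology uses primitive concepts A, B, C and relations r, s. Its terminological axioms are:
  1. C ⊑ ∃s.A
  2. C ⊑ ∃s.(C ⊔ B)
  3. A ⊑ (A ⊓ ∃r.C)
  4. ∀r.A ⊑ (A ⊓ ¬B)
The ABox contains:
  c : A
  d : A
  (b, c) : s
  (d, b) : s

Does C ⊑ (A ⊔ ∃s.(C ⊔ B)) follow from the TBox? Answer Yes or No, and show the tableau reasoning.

Yes

1. C ⊑ (A ⊔ ∃s.(C ⊔ B))  ⇔  (C ⊓ (¬A ⊓ ∀s.(¬C ⊓ ¬B))) unsat w.r.t. T
   all branches close; clash {A, ¬A} at x₀
2. Hence C ⊑ (A ⊔ ∃s.(C ⊔ B)): entailed.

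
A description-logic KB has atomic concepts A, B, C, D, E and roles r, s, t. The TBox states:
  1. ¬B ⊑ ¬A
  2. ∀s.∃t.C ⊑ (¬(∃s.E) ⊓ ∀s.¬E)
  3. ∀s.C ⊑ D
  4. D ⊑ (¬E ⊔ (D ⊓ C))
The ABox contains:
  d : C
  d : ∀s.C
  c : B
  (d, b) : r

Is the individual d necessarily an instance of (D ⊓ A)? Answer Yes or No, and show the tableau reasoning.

No

1. d : (D ⊓ A)?  L(d) = {C, ∀s.C} ∪ {(¬D ⊔ ¬A)}
   apply at d: ∀s.C⊑D
   open: L(d) ⊇ {B, C, D, ¬A, ¬E, …} (+ ∃-successors) — d ∉ (D ⊓ A) possible
2. Hence d : (D ⊓ A): not entailed.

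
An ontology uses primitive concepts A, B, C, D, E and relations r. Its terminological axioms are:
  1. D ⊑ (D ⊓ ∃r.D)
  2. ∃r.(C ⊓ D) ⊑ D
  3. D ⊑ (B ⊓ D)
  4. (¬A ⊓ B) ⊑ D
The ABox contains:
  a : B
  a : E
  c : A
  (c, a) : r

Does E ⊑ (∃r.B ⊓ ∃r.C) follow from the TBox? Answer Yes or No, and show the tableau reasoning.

1. E ⊑ (∃r.B ⊓ ∃r.C)  ⇔  (E ⊓ (∀r.¬B ⊔ ∀r.¬C)) unsat w.r.t. T
   open: L(x₀) ⊇ {A, E, ¬D, ∀r.(¬C ⊔ ¬D), ∀r.¬B}
2. Hence E ⊑ (∃r.B ⊓ ∃r.C): not entailed.

No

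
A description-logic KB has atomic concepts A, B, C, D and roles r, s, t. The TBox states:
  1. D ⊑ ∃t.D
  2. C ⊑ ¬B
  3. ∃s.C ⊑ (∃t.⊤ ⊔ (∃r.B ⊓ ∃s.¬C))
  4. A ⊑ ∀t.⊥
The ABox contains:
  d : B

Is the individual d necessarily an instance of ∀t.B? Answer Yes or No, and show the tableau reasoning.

No

1. d : ∀t.B?  L(d) = {B} ∪ {∃t.¬B}
   open: L(d) ⊇ {B, ¬A, ¬C, ¬D, ∀s.¬C, …} (+ ∃-successors) — d ∉ ∀t.B possible
2. Hence d : ∀t.B: not entailed.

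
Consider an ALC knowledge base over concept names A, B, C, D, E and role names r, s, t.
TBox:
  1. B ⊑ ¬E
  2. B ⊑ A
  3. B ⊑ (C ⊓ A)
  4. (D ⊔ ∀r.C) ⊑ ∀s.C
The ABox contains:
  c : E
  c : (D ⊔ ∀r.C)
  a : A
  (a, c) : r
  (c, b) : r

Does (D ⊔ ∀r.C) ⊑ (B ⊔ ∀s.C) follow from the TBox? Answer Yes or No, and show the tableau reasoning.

1. (D ⊔ ∀r.C) ⊑ (B ⊔ ∀s.C)  ⇔  ((D ⊔ ∀r.C) ⊓ (¬B ⊓ ∃s.¬C)) unsat w.r.t. T
   all branches close; clash {C, ¬C} at an ∃-successor
2. Hence (D ⊔ ∀r.C) ⊑ (B ⊔ ∀s.C): entailed.

Yes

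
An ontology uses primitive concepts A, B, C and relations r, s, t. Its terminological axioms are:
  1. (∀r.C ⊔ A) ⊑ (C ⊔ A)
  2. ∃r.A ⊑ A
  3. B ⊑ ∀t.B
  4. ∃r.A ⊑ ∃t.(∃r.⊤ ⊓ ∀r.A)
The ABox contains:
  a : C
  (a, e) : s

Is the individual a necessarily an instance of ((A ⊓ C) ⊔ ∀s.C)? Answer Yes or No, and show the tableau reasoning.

No

1. a : ((A ⊓ C) ⊔ ∀s.C)?  L(a) = {C} ∪ {((¬A ⊔ ¬C) ⊓ ∃s.¬C)}
   open: L(a) ⊇ {C, ¬A, ¬B, ∀r.¬A, ∃r.¬C, …} (+ ∃-successors) — a ∉ ((A ⊓ C) ⊔ ∀s.C) possible
2. Hence a : ((A ⊓ C) ⊔ ∀s.C): not entailed.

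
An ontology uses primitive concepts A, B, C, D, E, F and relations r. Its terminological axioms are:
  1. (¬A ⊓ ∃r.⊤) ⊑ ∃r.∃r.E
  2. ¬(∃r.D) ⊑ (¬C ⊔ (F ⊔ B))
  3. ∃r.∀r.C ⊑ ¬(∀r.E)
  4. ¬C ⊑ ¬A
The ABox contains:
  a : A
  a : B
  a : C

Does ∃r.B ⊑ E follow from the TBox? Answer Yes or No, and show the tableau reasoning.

No

1. ∃r.B ⊑ E  ⇔  (∃r.B ⊓ ¬E) unsat w.r.t. T
   open: L(x₀) ⊇ {A, C, ¬E, ∀r.∃r.¬C, ∃r.B, …} (+ ∃-successors)
2. Hence ∃r.B ⊑ E: not entailed.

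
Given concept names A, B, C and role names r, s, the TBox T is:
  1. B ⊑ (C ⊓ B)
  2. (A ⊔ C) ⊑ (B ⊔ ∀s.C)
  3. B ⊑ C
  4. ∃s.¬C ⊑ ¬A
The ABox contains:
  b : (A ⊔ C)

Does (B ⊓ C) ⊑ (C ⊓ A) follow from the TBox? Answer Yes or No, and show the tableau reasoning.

1. (B ⊓ C) ⊑ (C ⊓ A)  ⇔  ((B ⊓ C) ⊓ (¬C ⊔ ¬A)) unsat w.r.t. T
   apply at x₀: B⊑(C ⊓ B)
   open: L(x₀) ⊇ {B, C, ¬A}
2. Hence (B ⊓ C) ⊑ (C ⊓ A): not entailed.

No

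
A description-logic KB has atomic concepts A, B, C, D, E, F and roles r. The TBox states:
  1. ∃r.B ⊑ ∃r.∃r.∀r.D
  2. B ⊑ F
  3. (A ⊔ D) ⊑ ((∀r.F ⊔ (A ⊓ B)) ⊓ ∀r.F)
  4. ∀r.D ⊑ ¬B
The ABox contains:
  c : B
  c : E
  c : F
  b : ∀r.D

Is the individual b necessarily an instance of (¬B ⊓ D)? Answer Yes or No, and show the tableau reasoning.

No

1. b : (¬B ⊓ D)?  L(b) = {∀r.D} ∪ {(B ⊔ ¬D)}
   apply at b: ∀r.D⊑¬B
   open: L(b) ⊇ {¬A, ¬B, ¬D, ∀r.D, ∀r.¬B} — b ∉ (¬B ⊓ D) possible
2. Hence b : (¬B ⊓ D): not entailed.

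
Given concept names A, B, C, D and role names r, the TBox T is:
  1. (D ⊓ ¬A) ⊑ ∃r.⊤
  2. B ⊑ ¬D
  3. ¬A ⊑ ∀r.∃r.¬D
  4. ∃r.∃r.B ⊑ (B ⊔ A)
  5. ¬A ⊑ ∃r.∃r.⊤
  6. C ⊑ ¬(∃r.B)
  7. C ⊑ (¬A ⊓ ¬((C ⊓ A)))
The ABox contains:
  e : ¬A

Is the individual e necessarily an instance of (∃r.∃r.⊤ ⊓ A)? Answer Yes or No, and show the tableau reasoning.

No

1. e : (∃r.∃r.⊤ ⊓ A)?  L(e) = {¬A} ∪ {(∀r.∀r.⊥ ⊔ ¬A)}
   apply at e: ¬A⊑∀r.∃r.¬D; ¬A⊑∃r.∃r.⊤
   open: L(e) ⊇ {¬A, ¬B, ¬C, ¬D, ∀r.∀r.¬B, …} (+ ∃-successors) — e ∉ (∃r.∃r.⊤ ⊓ A) possible
2. Hence e : (∃r.∃r.⊤ ⊓ A): not entailed.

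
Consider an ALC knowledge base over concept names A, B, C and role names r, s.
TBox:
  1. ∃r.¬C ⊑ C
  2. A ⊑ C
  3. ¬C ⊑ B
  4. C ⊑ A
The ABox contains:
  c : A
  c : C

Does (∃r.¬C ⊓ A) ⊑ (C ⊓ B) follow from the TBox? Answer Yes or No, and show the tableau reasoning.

1. (∃r.¬C ⊓ A) ⊑ (C ⊓ B)  ⇔  ((∃r.¬C ⊓ A) ⊓ (¬C ⊔ ¬B)) unsat w.r.t. T
   apply at x₀: ∃r.¬C⊑C; A⊑C
   open: L(x₀) ⊇ {A, C, ¬B, ∃r.¬C} (+ ∃-successors)
2. Hence (∃r.¬C ⊓ A) ⊑ (C ⊓ B): not entailed.

No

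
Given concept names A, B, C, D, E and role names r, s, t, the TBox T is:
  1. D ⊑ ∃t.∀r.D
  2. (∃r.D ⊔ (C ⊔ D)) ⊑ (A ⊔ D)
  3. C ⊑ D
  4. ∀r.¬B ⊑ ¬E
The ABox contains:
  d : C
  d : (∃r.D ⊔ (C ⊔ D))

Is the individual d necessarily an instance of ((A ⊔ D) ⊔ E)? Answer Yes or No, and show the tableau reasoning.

Yes

1. d : ((A ⊔ D) ⊔ E)?  L(d) = {C, (∃r.D ⊔ (C ⊔ D))} ∪ {((¬A ⊓ ¬D) ⊓ ¬E)}
   clash {D, ¬D} at d — d ∈ ((A ⊔ D) ⊔ E)
2. Hence d : ((A ⊔ D) ⊔ E): entailed.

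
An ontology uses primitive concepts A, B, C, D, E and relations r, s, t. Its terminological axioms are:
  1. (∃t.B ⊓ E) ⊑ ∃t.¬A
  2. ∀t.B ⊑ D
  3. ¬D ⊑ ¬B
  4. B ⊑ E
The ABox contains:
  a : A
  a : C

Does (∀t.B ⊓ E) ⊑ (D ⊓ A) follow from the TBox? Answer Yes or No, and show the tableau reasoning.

1. (∀t.B ⊓ E) ⊑ (D ⊓ A)  ⇔  ((∀t.B ⊓ E) ⊓ (¬D ⊔ ¬A)) unsat w.r.t. T
   apply at x₀: ∀t.B⊑D
   open: L(x₀) ⊇ {D, E, ¬A, ∀t.B, ∀t.¬B}
2. Hence (∀t.B ⊓ E) ⊑ (D ⊓ A): not entailed.

No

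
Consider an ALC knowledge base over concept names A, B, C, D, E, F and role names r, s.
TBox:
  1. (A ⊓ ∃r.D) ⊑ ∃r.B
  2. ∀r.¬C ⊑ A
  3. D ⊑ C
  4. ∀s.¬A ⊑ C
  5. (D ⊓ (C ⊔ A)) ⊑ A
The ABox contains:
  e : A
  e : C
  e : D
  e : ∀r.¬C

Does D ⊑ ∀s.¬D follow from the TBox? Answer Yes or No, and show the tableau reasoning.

No

1. D ⊑ ∀s.¬D  ⇔  (D ⊓ ∃s.D) unsat w.r.t. T
   apply at x₀: D⊑C
   open: L(x₀) ⊇ {A, C, D, ∀r.¬D, ∃r.C, …} (+ ∃-successors)
2. Hence D ⊑ ∀s.¬D: not entailed.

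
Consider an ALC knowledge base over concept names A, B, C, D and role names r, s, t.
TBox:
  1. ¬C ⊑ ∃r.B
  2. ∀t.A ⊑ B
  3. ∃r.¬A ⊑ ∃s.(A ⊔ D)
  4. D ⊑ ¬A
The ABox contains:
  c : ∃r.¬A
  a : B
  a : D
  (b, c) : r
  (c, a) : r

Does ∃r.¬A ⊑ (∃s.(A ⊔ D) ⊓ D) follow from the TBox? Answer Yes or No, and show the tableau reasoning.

No

1. ∃r.¬A ⊑ (∃s.(A ⊔ D) ⊓ D)  ⇔  (∃r.¬A ⊓ (∀s.(¬A ⊓ ¬D) ⊔ ¬D)) unsat w.r.t. T
   apply at x₀: ∃r.¬A⊑∃s.(A ⊔ D)
   open: L(x₀) ⊇ {C, ¬D, ∃r.¬A, ∃s.(A ⊔ D), ∃t.¬A} (+ ∃-successors)
2. Hence ∃r.¬A ⊑ (∃s.(A ⊔ D) ⊓ D): not entailed.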